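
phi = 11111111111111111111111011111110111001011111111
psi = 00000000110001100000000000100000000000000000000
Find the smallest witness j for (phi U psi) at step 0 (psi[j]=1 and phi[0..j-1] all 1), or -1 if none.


(phi U psi) at 0: need smallest j with psi[j]=1 and phi[i]=1 for all i in [0,j).
Scan from step 0:
  step 0: phi=1, psi=0 -> continue
  step 1: phi=1, psi=0 -> continue
  step 2: phi=1, psi=0 -> continue
  step 3: phi=1, psi=0 -> continue
  step 8: psi=1 and phi held for [0,8) -> witness found
Witness step = 8

8


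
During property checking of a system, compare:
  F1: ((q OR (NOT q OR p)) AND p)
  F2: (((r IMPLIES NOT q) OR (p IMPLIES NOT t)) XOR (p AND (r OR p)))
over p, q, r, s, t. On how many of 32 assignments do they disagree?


F1 = ((q OR (NOT q OR p)) AND p)
F2 = (((r IMPLIES NOT q) OR (p IMPLIES NOT t)) XOR (p AND (r OR p)))
Evaluate both on each of 32 rows (bits = p,q,r,s,t):
  row 0 [00000]: F1=0 F2=1 (differ) -> 1
  row 1 [00001]: F1=0 F2=1 (differ) -> 1
  row 2 [00010]: F1=0 F2=1 (differ) -> 1
  row 3 [00011]: F1=0 F2=1 (differ) -> 1
  row 4 [00100]: F1=0 F2=1 (differ) -> 1
  row 5 [00101]: F1=0 F2=1 (differ) -> 1
  row 6 [00110]: F1=0 F2=1 (differ) -> 1
  row 7 [00111]: F1=0 F2=1 (differ) -> 1
  row 8 [01000]: F1=0 F2=1 (differ) -> 1
  row 9 [01001]: F1=0 F2=1 (differ) -> 1
  row 10 [01010]: F1=0 F2=1 (differ) -> 1
  row 11 [01011]: F1=0 F2=1 (differ) -> 1
  row 12 [01100]: F1=0 F2=1 (differ) -> 1
  row 13 [01101]: F1=0 F2=1 (differ) -> 1
  row 14 [01110]: F1=0 F2=1 (differ) -> 1
  row 15 [01111]: F1=0 F2=1 (differ) -> 1
  row 16 [10000]: F1=1 F2=0 (differ) -> 1
  row 17 [10001]: F1=1 F2=0 (differ) -> 1
  row 18 [10010]: F1=1 F2=0 (differ) -> 1
  row 19 [10011]: F1=1 F2=0 (differ) -> 1
  row 20 [10100]: F1=1 F2=0 (differ) -> 1
  row 21 [10101]: F1=1 F2=0 (differ) -> 1
  row 22 [10110]: F1=1 F2=0 (differ) -> 1
  row 23 [10111]: F1=1 F2=0 (differ) -> 1
  row 24 [11000]: F1=1 F2=0 (differ) -> 1
  row 25 [11001]: F1=1 F2=0 (differ) -> 1
  row 26 [11010]: F1=1 F2=0 (differ) -> 1
  row 27 [11011]: F1=1 F2=0 (differ) -> 1
  row 28 [11100]: F1=1 F2=0 (differ) -> 1
  row 29 [11101]: F1=1 F2=1 -> 0
  row 30 [11110]: F1=1 F2=0 (differ) -> 1
  row 31 [11111]: F1=1 F2=1 -> 0
Full result column, 8 rows per line (p,q fixed per line; r,s,t runs 000..111 left to right):
  rows 0-7 [p,q=00]: 11111111  (ones: 8)
  rows 8-15 [p,q=01]: 11111111  (ones: 8)
  rows 16-23 [p,q=10]: 11111111  (ones: 8)
  rows 24-31 [p,q=11]: 11111010  (ones: 6)
Disagreements = 8+8+8+6 = 30

30


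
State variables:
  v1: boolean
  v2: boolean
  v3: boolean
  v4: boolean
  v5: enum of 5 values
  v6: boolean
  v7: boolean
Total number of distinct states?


State space = product of domain sizes of all variables.
Domain sizes:
  v1 (boolean): 2
  v2 (boolean): 2
  v3 (boolean): 2
  v4 (boolean): 2
  v5 (enum of 5 values): 5
  v6 (boolean): 2
  v7 (boolean): 2
Product = 2 * 2 * 2 * 2 * 5 * 2 * 2 = 320

320


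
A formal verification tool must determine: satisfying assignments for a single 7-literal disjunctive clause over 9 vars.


Step 1: Total=2^9=512
Step 2: Unsat when all 7 false: 2^2=4
Step 3: Sat=512-4=508

508


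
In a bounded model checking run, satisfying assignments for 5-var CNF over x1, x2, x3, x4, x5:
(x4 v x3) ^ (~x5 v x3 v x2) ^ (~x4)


CNF with 3 clauses over 5 vars (32 assignments).
An assignment satisfies CNF iff every clause has >=1 true literal.
Check each row (bits = x1,x2,x3,x4,x5; clause T/F shown):
  row 0 [00000]: clauses=FTT -> 0
  row 1 [00001]: clauses=FFT -> 0
  row 2 [00010]: clauses=TTF -> 0
  row 3 [00011]: clauses=TFF -> 0
  row 4 [00100]: clauses=TTT -> 1
  row 5 [00101]: clauses=TTT -> 1
  row 6 [00110]: clauses=TTF -> 0
  row 7 [00111]: clauses=TTF -> 0
  row 8 [01000]: clauses=FTT -> 0
  row 9 [01001]: clauses=FTT -> 0
  row 10 [01010]: clauses=TTF -> 0
  row 11 [01011]: clauses=TTF -> 0
  row 12 [01100]: clauses=TTT -> 1
  row 13 [01101]: clauses=TTT -> 1
  row 14 [01110]: clauses=TTF -> 0
  row 15 [01111]: clauses=TTF -> 0
  row 16 [10000]: clauses=FTT -> 0
  row 17 [10001]: clauses=FFT -> 0
  row 18 [10010]: clauses=TTF -> 0
  row 19 [10011]: clauses=TFF -> 0
  row 20 [10100]: clauses=TTT -> 1
  row 21 [10101]: clauses=TTT -> 1
  row 22 [10110]: clauses=TTF -> 0
  row 23 [10111]: clauses=TTF -> 0
  row 24 [11000]: clauses=FTT -> 0
  row 25 [11001]: clauses=FTT -> 0
  row 26 [11010]: clauses=TTF -> 0
  row 27 [11011]: clauses=TTF -> 0
  row 28 [11100]: clauses=TTT -> 1
  row 29 [11101]: clauses=TTT -> 1
  row 30 [11110]: clauses=TTF -> 0
  row 31 [11111]: clauses=TTF -> 0
Full result column, 8 rows per line (x1,x2 fixed per line; x3,x4,x5 runs 000..111 left to right):
  rows 0-7 [x1,x2=00]: 00001100  (ones: 2)
  rows 8-15 [x1,x2=01]: 00001100  (ones: 2)
  rows 16-23 [x1,x2=10]: 00001100  (ones: 2)
  rows 24-31 [x1,x2=11]: 00001100  (ones: 2)
Satisfying assignments = 2+2+2+2 = 8

8


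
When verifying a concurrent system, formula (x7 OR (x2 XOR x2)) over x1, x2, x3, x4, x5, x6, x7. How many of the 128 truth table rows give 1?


Formula: (x7 OR (x2 XOR x2)) over 7 vars (128 rows)
Evaluate each row (x1, x2, x3, x4, x5, x6, x7 as bits, MSB first):
  row 0 [0000000]: (0 OR (0 XOR 0)) -> 0
  row 1 [0000001]: (1 OR (0 XOR 0)) -> 1
  row 2 [0000010]: (0 OR (0 XOR 0)) -> 0
  row 3 [0000011]: (1 OR (0 XOR 0)) -> 1
  row 4 [0000100]: (0 OR (0 XOR 0)) -> 0
  (every remaining row is evaluated the same way; all 128 results are listed next)
Full result column, 8 rows per line (x1,x2,x3,x4 fixed per line; x5,x6,x7 runs 000..111 left to right):
  rows 0-7 [x1,x2,x3,x4=0000]: 01010101  (ones: 4)
  rows 8-15 [x1,x2,x3,x4=0001]: 01010101  (ones: 4)
  rows 16-23 [x1,x2,x3,x4=0010]: 01010101  (ones: 4)
  rows 24-31 [x1,x2,x3,x4=0011]: 01010101  (ones: 4)
  rows 32-39 [x1,x2,x3,x4=0100]: 01010101  (ones: 4)
  rows 40-47 [x1,x2,x3,x4=0101]: 01010101  (ones: 4)
  rows 48-55 [x1,x2,x3,x4=0110]: 01010101  (ones: 4)
  rows 56-63 [x1,x2,x3,x4=0111]: 01010101  (ones: 4)
  rows 64-71 [x1,x2,x3,x4=1000]: 01010101  (ones: 4)
  rows 72-79 [x1,x2,x3,x4=1001]: 01010101  (ones: 4)
  rows 80-87 [x1,x2,x3,x4=1010]: 01010101  (ones: 4)
  rows 88-95 [x1,x2,x3,x4=1011]: 01010101  (ones: 4)
  rows 96-103 [x1,x2,x3,x4=1100]: 01010101  (ones: 4)
  rows 104-111 [x1,x2,x3,x4=1101]: 01010101  (ones: 4)
  rows 112-119 [x1,x2,x3,x4=1110]: 01010101  (ones: 4)
  rows 120-127 [x1,x2,x3,x4=1111]: 01010101  (ones: 4)
Count of 1-rows = 4+4+4+4+4+4+4+4+4+4+4+4+4+4+4+4 = 64

64


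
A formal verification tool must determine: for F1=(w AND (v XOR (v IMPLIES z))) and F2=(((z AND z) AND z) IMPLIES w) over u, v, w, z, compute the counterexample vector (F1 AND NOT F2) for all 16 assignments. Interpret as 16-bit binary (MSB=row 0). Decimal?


F1 = (w AND (v XOR (v IMPLIES z)))
F2 = (((z AND z) AND z) IMPLIES w)
Counterexample to F1=>F2 is where F1=1 and F2=0.
Evaluate each row (bits = u,v,w,z, MSB first):
  row 0 [0000]: F1=0 F2=1 -> F1&~F2 -> 0
  row 1 [0001]: F1=0 F2=0 -> F1&~F2 -> 0
  row 2 [0010]: F1=1 F2=1 -> F1&~F2 -> 0
  row 3 [0011]: F1=1 F2=1 -> F1&~F2 -> 0
  row 4 [0100]: F1=0 F2=1 -> F1&~F2 -> 0
  row 5 [0101]: F1=0 F2=0 -> F1&~F2 -> 0
  row 6 [0110]: F1=1 F2=1 -> F1&~F2 -> 0
  row 7 [0111]: F1=0 F2=1 -> F1&~F2 -> 0
  row 8 [1000]: F1=0 F2=1 -> F1&~F2 -> 0
  row 9 [1001]: F1=0 F2=0 -> F1&~F2 -> 0
  row 10 [1010]: F1=1 F2=1 -> F1&~F2 -> 0
  row 11 [1011]: F1=1 F2=1 -> F1&~F2 -> 0
  row 12 [1100]: F1=0 F2=1 -> F1&~F2 -> 0
  row 13 [1101]: F1=0 F2=0 -> F1&~F2 -> 0
  row 14 [1110]: F1=1 F2=1 -> F1&~F2 -> 0
  row 15 [1111]: F1=0 F2=1 -> F1&~F2 -> 0
Full result column, 4 rows per line (u,v fixed per line; w,z runs 00..11 left to right):
  rows 0-3 [u,v=00]: 0000  = hex 0
  rows 4-7 [u,v=01]: 0000  = hex 0
  rows 8-11 [u,v=10]: 0000  = hex 0
  rows 12-15 [u,v=11]: 0000  = hex 0
Counterexample vector (row 0 .. row 15) = 0000000000000000
Output column grouped in 4s = 0000 0000 0000 0000 = 0x0000
Convert to decimal digit by digit (value = value*16 + digit):
  0 -> 0
  0*16 + 0 = 0
  0*16 + 0 = 0
  0*16 + 0 = 0
Decimal = 0

0


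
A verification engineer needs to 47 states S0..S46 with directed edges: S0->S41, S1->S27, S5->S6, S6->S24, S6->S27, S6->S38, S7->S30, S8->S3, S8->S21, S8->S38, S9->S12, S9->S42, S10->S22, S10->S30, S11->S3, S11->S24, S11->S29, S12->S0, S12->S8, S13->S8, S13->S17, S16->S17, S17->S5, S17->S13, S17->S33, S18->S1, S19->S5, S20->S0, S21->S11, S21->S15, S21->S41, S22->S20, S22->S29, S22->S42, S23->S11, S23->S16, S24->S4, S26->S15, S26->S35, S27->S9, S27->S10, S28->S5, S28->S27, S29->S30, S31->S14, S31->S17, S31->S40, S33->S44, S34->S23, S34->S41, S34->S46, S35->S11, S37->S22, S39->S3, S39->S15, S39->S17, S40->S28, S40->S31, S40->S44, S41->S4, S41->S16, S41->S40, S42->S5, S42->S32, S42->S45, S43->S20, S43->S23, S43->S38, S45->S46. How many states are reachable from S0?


BFS from S0:
  layer 0: {S0}
  layer 1: {S41}
  layer 2: {S4, S16, S40}
  layer 3: {S17, S28, S31, S44}
  layer 4: {S5, S13, S14, S27, S33}
  layer 5: {S6, S8, S9, S10}
  layer 6: {S3, S12, S21, S22, S24, S30, S38, S42}
  layer 7: {S11, S15, S20, S29, S32, S45}
  layer 8: {S46}
Reachable set: {S0, S3, S4, S5, S6, S8, S9, S10, S11, S12, S13, S14, S15, S16, S17, S20, S21, S22, S24, S27, S28, S29, S30, S31, S32, S33, S38, S40, S41, S42, S44, S45, S46}
Count = 33

33


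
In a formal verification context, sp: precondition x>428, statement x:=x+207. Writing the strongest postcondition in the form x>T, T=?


Formula: sp(P, x:=E) = exists old_x. (x = E[old_x/x]) AND P[old_x/x] (old_x is the value of x before the assignment; eliminate old_x by solving x = E[old_x/x] for old_x)
Step 1: Precondition P: x>428, i.e. old_x > 428
Step 2: Assignment gives x = old_x + 207, so old_x = x - 207
Step 3: Substitute into P: x - 207 > 428
Step 4: Simplify: x > 428+207 = 635

635


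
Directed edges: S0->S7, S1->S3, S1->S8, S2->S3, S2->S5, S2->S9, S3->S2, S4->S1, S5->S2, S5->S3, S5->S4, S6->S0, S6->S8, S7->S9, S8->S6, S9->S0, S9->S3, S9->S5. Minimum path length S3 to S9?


BFS layer-by-layer from S3:
  dist 0: {S3}
  dist 1: {S2}
  dist 2: {S5, S9}
  -> S9 reached at distance 2
Shortest path length = 2

2


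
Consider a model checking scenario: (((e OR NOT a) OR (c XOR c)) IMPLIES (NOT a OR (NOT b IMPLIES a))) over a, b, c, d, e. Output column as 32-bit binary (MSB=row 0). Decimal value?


Formula: (((e OR NOT a) OR (c XOR c)) IMPLIES (NOT a OR (NOT b IMPLIES a))) over a, b, c, d, e (32 rows)
Evaluate each row (bits = a,b,c,d,e, MSB first):
  row 0 [00000]: (((0 OR NOT 0) OR (0 XOR 0)) IMPLIES (NOT 0 OR (NOT 0 IMPLIES 0))) -> 1
  row 1 [00001]: (((1 OR NOT 0) OR (0 XOR 0)) IMPLIES (NOT 0 OR (NOT 0 IMPLIES 0))) -> 1
  row 2 [00010]: (((0 OR NOT 0) OR (0 XOR 0)) IMPLIES (NOT 0 OR (NOT 0 IMPLIES 0))) -> 1
  row 3 [00011]: (((1 OR NOT 0) OR (0 XOR 0)) IMPLIES (NOT 0 OR (NOT 0 IMPLIES 0))) -> 1
  row 4 [00100]: (((0 OR NOT 0) OR (1 XOR 1)) IMPLIES (NOT 0 OR (NOT 0 IMPLIES 0))) -> 1
  row 5 [00101]: (((1 OR NOT 0) OR (1 XOR 1)) IMPLIES (NOT 0 OR (NOT 0 IMPLIES 0))) -> 1
  row 6 [00110]: (((0 OR NOT 0) OR (1 XOR 1)) IMPLIES (NOT 0 OR (NOT 0 IMPLIES 0))) -> 1
  row 7 [00111]: (((1 OR NOT 0) OR (1 XOR 1)) IMPLIES (NOT 0 OR (NOT 0 IMPLIES 0))) -> 1
  row 8 [01000]: (((0 OR NOT 0) OR (0 XOR 0)) IMPLIES (NOT 0 OR (NOT 1 IMPLIES 0))) -> 1
  row 9 [01001]: (((1 OR NOT 0) OR (0 XOR 0)) IMPLIES (NOT 0 OR (NOT 1 IMPLIES 0))) -> 1
  row 10 [01010]: (((0 OR NOT 0) OR (0 XOR 0)) IMPLIES (NOT 0 OR (NOT 1 IMPLIES 0))) -> 1
  row 11 [01011]: (((1 OR NOT 0) OR (0 XOR 0)) IMPLIES (NOT 0 OR (NOT 1 IMPLIES 0))) -> 1
  row 12 [01100]: (((0 OR NOT 0) OR (1 XOR 1)) IMPLIES (NOT 0 OR (NOT 1 IMPLIES 0))) -> 1
  row 13 [01101]: (((1 OR NOT 0) OR (1 XOR 1)) IMPLIES (NOT 0 OR (NOT 1 IMPLIES 0))) -> 1
  row 14 [01110]: (((0 OR NOT 0) OR (1 XOR 1)) IMPLIES (NOT 0 OR (NOT 1 IMPLIES 0))) -> 1
  row 15 [01111]: (((1 OR NOT 0) OR (1 XOR 1)) IMPLIES (NOT 0 OR (NOT 1 IMPLIES 0))) -> 1
  row 16 [10000]: (((0 OR NOT 1) OR (0 XOR 0)) IMPLIES (NOT 1 OR (NOT 0 IMPLIES 1))) -> 1
  row 17 [10001]: (((1 OR NOT 1) OR (0 XOR 0)) IMPLIES (NOT 1 OR (NOT 0 IMPLIES 1))) -> 1
  row 18 [10010]: (((0 OR NOT 1) OR (0 XOR 0)) IMPLIES (NOT 1 OR (NOT 0 IMPLIES 1))) -> 1
  row 19 [10011]: (((1 OR NOT 1) OR (0 XOR 0)) IMPLIES (NOT 1 OR (NOT 0 IMPLIES 1))) -> 1
  row 20 [10100]: (((0 OR NOT 1) OR (1 XOR 1)) IMPLIES (NOT 1 OR (NOT 0 IMPLIES 1))) -> 1
  row 21 [10101]: (((1 OR NOT 1) OR (1 XOR 1)) IMPLIES (NOT 1 OR (NOT 0 IMPLIES 1))) -> 1
  row 22 [10110]: (((0 OR NOT 1) OR (1 XOR 1)) IMPLIES (NOT 1 OR (NOT 0 IMPLIES 1))) -> 1
  row 23 [10111]: (((1 OR NOT 1) OR (1 XOR 1)) IMPLIES (NOT 1 OR (NOT 0 IMPLIES 1))) -> 1
  row 24 [11000]: (((0 OR NOT 1) OR (0 XOR 0)) IMPLIES (NOT 1 OR (NOT 1 IMPLIES 1))) -> 1
  row 25 [11001]: (((1 OR NOT 1) OR (0 XOR 0)) IMPLIES (NOT 1 OR (NOT 1 IMPLIES 1))) -> 1
  row 26 [11010]: (((0 OR NOT 1) OR (0 XOR 0)) IMPLIES (NOT 1 OR (NOT 1 IMPLIES 1))) -> 1
  row 27 [11011]: (((1 OR NOT 1) OR (0 XOR 0)) IMPLIES (NOT 1 OR (NOT 1 IMPLIES 1))) -> 1
  row 28 [11100]: (((0 OR NOT 1) OR (1 XOR 1)) IMPLIES (NOT 1 OR (NOT 1 IMPLIES 1))) -> 1
  row 29 [11101]: (((1 OR NOT 1) OR (1 XOR 1)) IMPLIES (NOT 1 OR (NOT 1 IMPLIES 1))) -> 1
  row 30 [11110]: (((0 OR NOT 1) OR (1 XOR 1)) IMPLIES (NOT 1 OR (NOT 1 IMPLIES 1))) -> 1
  row 31 [11111]: (((1 OR NOT 1) OR (1 XOR 1)) IMPLIES (NOT 1 OR (NOT 1 IMPLIES 1))) -> 1
Full result column, 4 rows per line (a,b,c fixed per line; d,e runs 00..11 left to right):
  rows 0-3 [a,b,c=000]: 1111  = hex F
  rows 4-7 [a,b,c=001]: 1111  = hex F
  rows 8-11 [a,b,c=010]: 1111  = hex F
  rows 12-15 [a,b,c=011]: 1111  = hex F
  rows 16-19 [a,b,c=100]: 1111  = hex F
  rows 20-23 [a,b,c=101]: 1111  = hex F
  rows 24-27 [a,b,c=110]: 1111  = hex F
  rows 28-31 [a,b,c=111]: 1111  = hex F
Output column (row 0 .. row 31) = 11111111111111111111111111111111
Output column grouped in 4s = 1111 1111 1111 1111 1111 1111 1111 1111 = 0xFFFFFFFF
Convert to decimal digit by digit (value = value*16 + digit):
  F -> 15
  15*16 + 15 (F) = 255
  255*16 + 15 (F) = 4095
  4095*16 + 15 (F) = 65535
  65535*16 + 15 (F) = 1048575
  1048575*16 + 15 (F) = 16777215
  16777215*16 + 15 (F) = 268435455
  268435455*16 + 15 (F) = 4294967295
Decimal = 4294967295

4294967295


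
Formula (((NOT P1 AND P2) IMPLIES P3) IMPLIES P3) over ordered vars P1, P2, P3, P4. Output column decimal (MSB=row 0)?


Formula: (((NOT P1 AND P2) IMPLIES P3) IMPLIES P3) over P1, P2, P3, P4 (16 rows)
Evaluate each row (bits = P1,P2,P3,P4, MSB first):
  row 0 [0000]: (((NOT 0 AND 0) IMPLIES 0) IMPLIES 0) -> 0
  row 1 [0001]: (((NOT 0 AND 0) IMPLIES 0) IMPLIES 0) -> 0
  row 2 [0010]: (((NOT 0 AND 0) IMPLIES 1) IMPLIES 1) -> 1
  row 3 [0011]: (((NOT 0 AND 0) IMPLIES 1) IMPLIES 1) -> 1
  row 4 [0100]: (((NOT 0 AND 1) IMPLIES 0) IMPLIES 0) -> 1
  row 5 [0101]: (((NOT 0 AND 1) IMPLIES 0) IMPLIES 0) -> 1
  row 6 [0110]: (((NOT 0 AND 1) IMPLIES 1) IMPLIES 1) -> 1
  row 7 [0111]: (((NOT 0 AND 1) IMPLIES 1) IMPLIES 1) -> 1
  row 8 [1000]: (((NOT 1 AND 0) IMPLIES 0) IMPLIES 0) -> 0
  row 9 [1001]: (((NOT 1 AND 0) IMPLIES 0) IMPLIES 0) -> 0
  row 10 [1010]: (((NOT 1 AND 0) IMPLIES 1) IMPLIES 1) -> 1
  row 11 [1011]: (((NOT 1 AND 0) IMPLIES 1) IMPLIES 1) -> 1
  row 12 [1100]: (((NOT 1 AND 1) IMPLIES 0) IMPLIES 0) -> 0
  row 13 [1101]: (((NOT 1 AND 1) IMPLIES 0) IMPLIES 0) -> 0
  row 14 [1110]: (((NOT 1 AND 1) IMPLIES 1) IMPLIES 1) -> 1
  row 15 [1111]: (((NOT 1 AND 1) IMPLIES 1) IMPLIES 1) -> 1
Full result column, 4 rows per line (P1,P2 fixed per line; P3,P4 runs 00..11 left to right):
  rows 0-3 [P1,P2=00]: 0011  = hex 3
  rows 4-7 [P1,P2=01]: 1111  = hex F
  rows 8-11 [P1,P2=10]: 0011  = hex 3
  rows 12-15 [P1,P2=11]: 0011  = hex 3
Output column (row 0 .. row 15) = 0011111100110011
Output column grouped in 4s = 0011 1111 0011 0011 = 0x3F33
Convert to decimal digit by digit (value = value*16 + digit):
  3 -> 3
  3*16 + 15 (F) = 63
  63*16 + 3 = 1011
  1011*16 + 3 = 16179
Decimal = 16179

16179


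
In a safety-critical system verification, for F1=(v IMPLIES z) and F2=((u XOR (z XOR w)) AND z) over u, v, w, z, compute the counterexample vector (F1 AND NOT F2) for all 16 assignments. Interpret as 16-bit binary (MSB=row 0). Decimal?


F1 = (v IMPLIES z)
F2 = ((u XOR (z XOR w)) AND z)
Counterexample to F1=>F2 is where F1=1 and F2=0.
Evaluate each row (bits = u,v,w,z, MSB first):
  row 0 [0000]: F1=1 F2=0 -> F1&~F2 -> 1
  row 1 [0001]: F1=1 F2=1 -> F1&~F2 -> 0
  row 2 [0010]: F1=1 F2=0 -> F1&~F2 -> 1
  row 3 [0011]: F1=1 F2=0 -> F1&~F2 -> 1
  row 4 [0100]: F1=0 F2=0 -> F1&~F2 -> 0
  row 5 [0101]: F1=1 F2=1 -> F1&~F2 -> 0
  row 6 [0110]: F1=0 F2=0 -> F1&~F2 -> 0
  row 7 [0111]: F1=1 F2=0 -> F1&~F2 -> 1
  row 8 [1000]: F1=1 F2=0 -> F1&~F2 -> 1
  row 9 [1001]: F1=1 F2=0 -> F1&~F2 -> 1
  row 10 [1010]: F1=1 F2=0 -> F1&~F2 -> 1
  row 11 [1011]: F1=1 F2=1 -> F1&~F2 -> 0
  row 12 [1100]: F1=0 F2=0 -> F1&~F2 -> 0
  row 13 [1101]: F1=1 F2=0 -> F1&~F2 -> 1
  row 14 [1110]: F1=0 F2=0 -> F1&~F2 -> 0
  row 15 [1111]: F1=1 F2=1 -> F1&~F2 -> 0
Full result column, 4 rows per line (u,v fixed per line; w,z runs 00..11 left to right):
  rows 0-3 [u,v=00]: 1011  = hex B
  rows 4-7 [u,v=01]: 0001  = hex 1
  rows 8-11 [u,v=10]: 1110  = hex E
  rows 12-15 [u,v=11]: 0100  = hex 4
Counterexample vector (row 0 .. row 15) = 1011000111100100
Output column grouped in 4s = 1011 0001 1110 0100 = 0xB1E4
Convert to decimal digit by digit (value = value*16 + digit):
  B -> 11
  11*16 + 1 = 177
  177*16 + 14 (E) = 2846
  2846*16 + 4 = 45540
Decimal = 45540

45540


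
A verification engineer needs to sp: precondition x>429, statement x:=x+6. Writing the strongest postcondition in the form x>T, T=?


Formula: sp(P, x:=E) = exists old_x. (x = E[old_x/x]) AND P[old_x/x] (old_x is the value of x before the assignment; eliminate old_x by solving x = E[old_x/x] for old_x)
Step 1: Precondition P: x>429, i.e. old_x > 429
Step 2: Assignment gives x = old_x + 6, so old_x = x - 6
Step 3: Substitute into P: x - 6 > 429
Step 4: Simplify: x > 429+6 = 435

435


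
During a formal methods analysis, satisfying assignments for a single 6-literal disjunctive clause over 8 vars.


Step 1: Total=2^8=256
Step 2: Unsat when all 6 false: 2^2=4
Step 3: Sat=256-4=252

252


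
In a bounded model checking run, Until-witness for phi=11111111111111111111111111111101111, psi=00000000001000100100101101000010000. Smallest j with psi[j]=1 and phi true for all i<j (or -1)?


(phi U psi) at 0: need smallest j with psi[j]=1 and phi[i]=1 for all i in [0,j).
Scan from step 0:
  step 0: phi=1, psi=0 -> continue
  step 1: phi=1, psi=0 -> continue
  step 2: phi=1, psi=0 -> continue
  step 3: phi=1, psi=0 -> continue
  step 10: psi=1 and phi held for [0,10) -> witness found
Witness step = 10

10


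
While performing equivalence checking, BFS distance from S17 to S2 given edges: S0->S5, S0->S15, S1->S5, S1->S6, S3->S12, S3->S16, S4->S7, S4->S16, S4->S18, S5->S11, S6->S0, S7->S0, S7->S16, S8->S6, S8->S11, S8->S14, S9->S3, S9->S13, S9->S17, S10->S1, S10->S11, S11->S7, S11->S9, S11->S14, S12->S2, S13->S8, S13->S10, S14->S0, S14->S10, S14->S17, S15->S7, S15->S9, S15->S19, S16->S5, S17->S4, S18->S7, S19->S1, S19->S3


BFS layer-by-layer from S17:
  dist 0: {S17}
  dist 1: {S4}
  dist 2: {S7, S16, S18}
  dist 3: {S0, S5}
  dist 4: {S11, S15}
  dist 5: {S9, S14, S19}
  dist 6: {S1, S3, S10, S13}
  dist 7: {S6, S8, S12}
  dist 8: {S2}
  -> S2 reached at distance 8
Shortest path length = 8

8


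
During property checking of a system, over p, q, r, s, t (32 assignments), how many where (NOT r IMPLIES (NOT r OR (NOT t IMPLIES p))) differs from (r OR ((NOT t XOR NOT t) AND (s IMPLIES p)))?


F1 = (NOT r IMPLIES (NOT r OR (NOT t IMPLIES p)))
F2 = (r OR ((NOT t XOR NOT t) AND (s IMPLIES p)))
Evaluate both on each of 32 rows (bits = p,q,r,s,t):
  row 0 [00000]: F1=1 F2=0 (differ) -> 1
  row 1 [00001]: F1=1 F2=0 (differ) -> 1
  row 2 [00010]: F1=1 F2=0 (differ) -> 1
  row 3 [00011]: F1=1 F2=0 (differ) -> 1
  row 4 [00100]: F1=1 F2=1 -> 0
  row 5 [00101]: F1=1 F2=1 -> 0
  row 6 [00110]: F1=1 F2=1 -> 0
  row 7 [00111]: F1=1 F2=1 -> 0
  row 8 [01000]: F1=1 F2=0 (differ) -> 1
  row 9 [01001]: F1=1 F2=0 (differ) -> 1
  row 10 [01010]: F1=1 F2=0 (differ) -> 1
  row 11 [01011]: F1=1 F2=0 (differ) -> 1
  row 12 [01100]: F1=1 F2=1 -> 0
  row 13 [01101]: F1=1 F2=1 -> 0
  row 14 [01110]: F1=1 F2=1 -> 0
  row 15 [01111]: F1=1 F2=1 -> 0
  row 16 [10000]: F1=1 F2=0 (differ) -> 1
  row 17 [10001]: F1=1 F2=0 (differ) -> 1
  row 18 [10010]: F1=1 F2=0 (differ) -> 1
  row 19 [10011]: F1=1 F2=0 (differ) -> 1
  row 20 [10100]: F1=1 F2=1 -> 0
  row 21 [10101]: F1=1 F2=1 -> 0
  row 22 [10110]: F1=1 F2=1 -> 0
  row 23 [10111]: F1=1 F2=1 -> 0
  row 24 [11000]: F1=1 F2=0 (differ) -> 1
  row 25 [11001]: F1=1 F2=0 (differ) -> 1
  row 26 [11010]: F1=1 F2=0 (differ) -> 1
  row 27 [11011]: F1=1 F2=0 (differ) -> 1
  row 28 [11100]: F1=1 F2=1 -> 0
  row 29 [11101]: F1=1 F2=1 -> 0
  row 30 [11110]: F1=1 F2=1 -> 0
  row 31 [11111]: F1=1 F2=1 -> 0
Full result column, 8 rows per line (p,q fixed per line; r,s,t runs 000..111 left to right):
  rows 0-7 [p,q=00]: 11110000  (ones: 4)
  rows 8-15 [p,q=01]: 11110000  (ones: 4)
  rows 16-23 [p,q=10]: 11110000  (ones: 4)
  rows 24-31 [p,q=11]: 11110000  (ones: 4)
Disagreements = 4+4+4+4 = 16

16


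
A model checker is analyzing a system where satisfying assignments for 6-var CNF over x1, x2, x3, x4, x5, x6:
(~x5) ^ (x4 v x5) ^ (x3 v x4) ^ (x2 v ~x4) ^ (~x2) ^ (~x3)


CNF with 6 clauses over 6 vars (64 assignments).
An assignment satisfies CNF iff every clause has >=1 true literal.
Check each row (bits = x1,x2,x3,x4,x5,x6; clause T/F shown):
  row 0 [000000]: clauses=TFFTTT -> 0
  row 1 [000001]: clauses=TFFTTT -> 0
  row 2 [000010]: clauses=FTFTTT -> 0
  row 3 [000011]: clauses=FTFTTT -> 0
  row 4 [000100]: clauses=TTTFTT -> 0
  (every remaining row is evaluated the same way; all 64 results are listed next)
Full result column, 8 rows per line (x1,x2,x3 fixed per line; x4,x5,x6 runs 000..111 left to right):
  rows 0-7 [x1,x2,x3=000]: 00000000  (ones: 0)
  rows 8-15 [x1,x2,x3=001]: 00000000  (ones: 0)
  rows 16-23 [x1,x2,x3=010]: 00000000  (ones: 0)
  rows 24-31 [x1,x2,x3=011]: 00000000  (ones: 0)
  rows 32-39 [x1,x2,x3=100]: 00000000  (ones: 0)
  rows 40-47 [x1,x2,x3=101]: 00000000  (ones: 0)
  rows 48-55 [x1,x2,x3=110]: 00000000  (ones: 0)
  rows 56-63 [x1,x2,x3=111]: 00000000  (ones: 0)
Satisfying assignments = 0+0+0+0+0+0+0+0 = 0

0


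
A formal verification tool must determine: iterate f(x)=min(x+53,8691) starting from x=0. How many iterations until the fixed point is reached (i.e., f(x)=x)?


Step 1: x=0, cap=8691, increment=53
Step 2: x grows by 53 each step until capped at 8691; fixed point is x=8691
Step 3: iterations = ceil(8691/53) = 164

164


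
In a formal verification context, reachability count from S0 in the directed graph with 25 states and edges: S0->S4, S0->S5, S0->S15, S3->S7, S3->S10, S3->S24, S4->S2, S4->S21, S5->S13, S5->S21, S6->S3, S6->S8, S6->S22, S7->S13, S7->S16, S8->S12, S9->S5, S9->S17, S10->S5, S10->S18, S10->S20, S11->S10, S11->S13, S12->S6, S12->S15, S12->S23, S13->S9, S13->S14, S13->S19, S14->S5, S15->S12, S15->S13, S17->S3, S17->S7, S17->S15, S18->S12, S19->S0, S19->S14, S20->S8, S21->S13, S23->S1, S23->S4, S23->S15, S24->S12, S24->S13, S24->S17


BFS from S0:
  layer 0: {S0}
  layer 1: {S4, S5, S15}
  layer 2: {S2, S12, S13, S21}
  layer 3: {S6, S9, S14, S19, S23}
  layer 4: {S1, S3, S8, S17, S22}
  layer 5: {S7, S10, S24}
  layer 6: {S16, S18, S20}
Reachable set: {S0, S1, S2, S3, S4, S5, S6, S7, S8, S9, S10, S12, S13, S14, S15, S16, S17, S18, S19, S20, S21, S22, S23, S24}
Count = 24

24


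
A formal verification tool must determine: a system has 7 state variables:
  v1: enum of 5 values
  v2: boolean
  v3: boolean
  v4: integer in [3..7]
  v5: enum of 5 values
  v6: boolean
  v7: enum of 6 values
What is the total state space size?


State space = product of domain sizes of all variables.
Domain sizes:
  v1 (enum of 5 values): 5
  v2 (boolean): 2
  v3 (boolean): 2
  v4 (integer in [3..7]): 5
  v5 (enum of 5 values): 5
  v6 (boolean): 2
  v7 (enum of 6 values): 6
Product = 5 * 2 * 2 * 5 * 5 * 2 * 6 = 6000

6000


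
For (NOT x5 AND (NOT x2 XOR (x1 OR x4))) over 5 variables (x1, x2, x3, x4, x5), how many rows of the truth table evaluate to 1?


Formula: (NOT x5 AND (NOT x2 XOR (x1 OR x4))) over 5 vars (32 rows)
Evaluate each row (x1, x2, x3, x4, x5 as bits, MSB first):
  row 0 [00000]: (NOT 0 AND (NOT 0 XOR (0 OR 0))) -> 1
  row 1 [00001]: (NOT 1 AND (NOT 0 XOR (0 OR 0))) -> 0
  row 2 [00010]: (NOT 0 AND (NOT 0 XOR (0 OR 1))) -> 0
  row 3 [00011]: (NOT 1 AND (NOT 0 XOR (0 OR 1))) -> 0
  row 4 [00100]: (NOT 0 AND (NOT 0 XOR (0 OR 0))) -> 1
  row 5 [00101]: (NOT 1 AND (NOT 0 XOR (0 OR 0))) -> 0
  row 6 [00110]: (NOT 0 AND (NOT 0 XOR (0 OR 1))) -> 0
  row 7 [00111]: (NOT 1 AND (NOT 0 XOR (0 OR 1))) -> 0
  row 8 [01000]: (NOT 0 AND (NOT 1 XOR (0 OR 0))) -> 0
  row 9 [01001]: (NOT 1 AND (NOT 1 XOR (0 OR 0))) -> 0
  row 10 [01010]: (NOT 0 AND (NOT 1 XOR (0 OR 1))) -> 1
  row 11 [01011]: (NOT 1 AND (NOT 1 XOR (0 OR 1))) -> 0
  row 12 [01100]: (NOT 0 AND (NOT 1 XOR (0 OR 0))) -> 0
  row 13 [01101]: (NOT 1 AND (NOT 1 XOR (0 OR 0))) -> 0
  row 14 [01110]: (NOT 0 AND (NOT 1 XOR (0 OR 1))) -> 1
  row 15 [01111]: (NOT 1 AND (NOT 1 XOR (0 OR 1))) -> 0
  row 16 [10000]: (NOT 0 AND (NOT 0 XOR (1 OR 0))) -> 0
  row 17 [10001]: (NOT 1 AND (NOT 0 XOR (1 OR 0))) -> 0
  row 18 [10010]: (NOT 0 AND (NOT 0 XOR (1 OR 1))) -> 0
  row 19 [10011]: (NOT 1 AND (NOT 0 XOR (1 OR 1))) -> 0
  row 20 [10100]: (NOT 0 AND (NOT 0 XOR (1 OR 0))) -> 0
  row 21 [10101]: (NOT 1 AND (NOT 0 XOR (1 OR 0))) -> 0
  row 22 [10110]: (NOT 0 AND (NOT 0 XOR (1 OR 1))) -> 0
  row 23 [10111]: (NOT 1 AND (NOT 0 XOR (1 OR 1))) -> 0
  row 24 [11000]: (NOT 0 AND (NOT 1 XOR (1 OR 0))) -> 1
  row 25 [11001]: (NOT 1 AND (NOT 1 XOR (1 OR 0))) -> 0
  row 26 [11010]: (NOT 0 AND (NOT 1 XOR (1 OR 1))) -> 1
  row 27 [11011]: (NOT 1 AND (NOT 1 XOR (1 OR 1))) -> 0
  row 28 [11100]: (NOT 0 AND (NOT 1 XOR (1 OR 0))) -> 1
  row 29 [11101]: (NOT 1 AND (NOT 1 XOR (1 OR 0))) -> 0
  row 30 [11110]: (NOT 0 AND (NOT 1 XOR (1 OR 1))) -> 1
  row 31 [11111]: (NOT 1 AND (NOT 1 XOR (1 OR 1))) -> 0
Full result column, 8 rows per line (x1,x2 fixed per line; x3,x4,x5 runs 000..111 left to right):
  rows 0-7 [x1,x2=00]: 10001000  (ones: 2)
  rows 8-15 [x1,x2=01]: 00100010  (ones: 2)
  rows 16-23 [x1,x2=10]: 00000000  (ones: 0)
  rows 24-31 [x1,x2=11]: 10101010  (ones: 4)
Count of 1-rows = 2+2+0+4 = 8

8


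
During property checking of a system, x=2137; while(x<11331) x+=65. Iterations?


Step 1: x goes from 2137 toward 11331 by 65; the body runs while x<11331, so iterations = ceil((bound-start)/step)
Step 2: Distance=9194
Step 3: ceil(9194/65)=142

142


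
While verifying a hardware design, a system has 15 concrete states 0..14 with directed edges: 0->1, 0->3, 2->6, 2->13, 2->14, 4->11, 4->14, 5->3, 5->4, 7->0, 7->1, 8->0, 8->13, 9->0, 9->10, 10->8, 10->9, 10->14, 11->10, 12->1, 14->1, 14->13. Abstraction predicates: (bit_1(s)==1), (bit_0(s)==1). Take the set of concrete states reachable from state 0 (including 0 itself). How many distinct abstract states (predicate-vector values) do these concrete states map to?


BFS from 0:
Concrete reachable: {0, 1, 3}
Abstract via predicates (bit_1(s)==1), (bit_0(s)==1):
  (0,0) <- {0}
  (0,1) <- {1}
  (1,1) <- {3}
Distinct abstract states = 3

3


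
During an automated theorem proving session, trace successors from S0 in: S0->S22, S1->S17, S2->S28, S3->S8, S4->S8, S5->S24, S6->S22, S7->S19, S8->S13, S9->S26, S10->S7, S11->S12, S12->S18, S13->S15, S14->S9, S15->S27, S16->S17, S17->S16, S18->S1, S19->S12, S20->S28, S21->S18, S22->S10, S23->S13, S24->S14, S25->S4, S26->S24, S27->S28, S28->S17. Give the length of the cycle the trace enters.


Trace from S0 until a state repeats:
  S0 -> S22 -> S10 -> S7 -> S19 -> S12 -> S18 -> S1 -> S17 -> S16 -> S17
S17 first seen at step 8, revisited at step 10.
Cycle length = 10 - 8 = 2

2


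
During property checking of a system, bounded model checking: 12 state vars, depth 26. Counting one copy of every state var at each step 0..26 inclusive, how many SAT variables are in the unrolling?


BMC unrolls to depth k, creating one copy of each state var for steps 0..k.
Step count = 26 + 1 = 27 (steps 0 through 26)
Vars per step = 12
Total = 12 * 27 = 324

324


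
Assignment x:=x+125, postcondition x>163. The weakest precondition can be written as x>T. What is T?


Formula: wp(x:=E, P) = P[E/x] (substitute E for x in postcondition)
Step 1: Postcondition: x>163
Step 2: Substitute x+125 for x: x+125>163
Step 3: Solve for x: x > 163-125 = 38

38


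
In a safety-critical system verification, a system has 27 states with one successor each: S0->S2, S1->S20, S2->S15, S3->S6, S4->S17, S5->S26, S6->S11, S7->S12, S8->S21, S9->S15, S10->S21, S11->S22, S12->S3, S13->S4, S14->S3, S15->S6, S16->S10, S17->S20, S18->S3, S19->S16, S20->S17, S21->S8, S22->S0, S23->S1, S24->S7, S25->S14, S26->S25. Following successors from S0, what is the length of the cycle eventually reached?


Trace from S0 until a state repeats:
  S0 -> S2 -> S15 -> S6 -> S11 -> S22 -> S0
S0 first seen at step 0, revisited at step 6.
Cycle length = 6 - 0 = 6

6


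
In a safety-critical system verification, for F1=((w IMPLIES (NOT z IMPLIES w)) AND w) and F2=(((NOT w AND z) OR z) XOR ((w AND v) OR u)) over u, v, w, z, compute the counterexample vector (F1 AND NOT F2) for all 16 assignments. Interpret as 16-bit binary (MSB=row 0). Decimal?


F1 = ((w IMPLIES (NOT z IMPLIES w)) AND w)
F2 = (((NOT w AND z) OR z) XOR ((w AND v) OR u))
Counterexample to F1=>F2 is where F1=1 and F2=0.
Evaluate each row (bits = u,v,w,z, MSB first):
  row 0 [0000]: F1=0 F2=0 -> F1&~F2 -> 0
  row 1 [0001]: F1=0 F2=1 -> F1&~F2 -> 0
  row 2 [0010]: F1=1 F2=0 -> F1&~F2 -> 1
  row 3 [0011]: F1=1 F2=1 -> F1&~F2 -> 0
  row 4 [0100]: F1=0 F2=0 -> F1&~F2 -> 0
  row 5 [0101]: F1=0 F2=1 -> F1&~F2 -> 0
  row 6 [0110]: F1=1 F2=1 -> F1&~F2 -> 0
  row 7 [0111]: F1=1 F2=0 -> F1&~F2 -> 1
  row 8 [1000]: F1=0 F2=1 -> F1&~F2 -> 0
  row 9 [1001]: F1=0 F2=0 -> F1&~F2 -> 0
  row 10 [1010]: F1=1 F2=1 -> F1&~F2 -> 0
  row 11 [1011]: F1=1 F2=0 -> F1&~F2 -> 1
  row 12 [1100]: F1=0 F2=1 -> F1&~F2 -> 0
  row 13 [1101]: F1=0 F2=0 -> F1&~F2 -> 0
  row 14 [1110]: F1=1 F2=1 -> F1&~F2 -> 0
  row 15 [1111]: F1=1 F2=0 -> F1&~F2 -> 1
Full result column, 4 rows per line (u,v fixed per line; w,z runs 00..11 left to right):
  rows 0-3 [u,v=00]: 0010  = hex 2
  rows 4-7 [u,v=01]: 0001  = hex 1
  rows 8-11 [u,v=10]: 0001  = hex 1
  rows 12-15 [u,v=11]: 0001  = hex 1
Counterexample vector (row 0 .. row 15) = 0010000100010001
Output column grouped in 4s = 0010 0001 0001 0001 = 0x2111
Convert to decimal digit by digit (value = value*16 + digit):
  2 -> 2
  2*16 + 1 = 33
  33*16 + 1 = 529
  529*16 + 1 = 8465
Decimal = 8465

8465


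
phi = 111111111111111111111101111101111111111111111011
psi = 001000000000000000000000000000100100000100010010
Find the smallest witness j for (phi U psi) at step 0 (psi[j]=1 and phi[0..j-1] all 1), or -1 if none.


(phi U psi) at 0: need smallest j with psi[j]=1 and phi[i]=1 for all i in [0,j).
Scan from step 0:
  step 0: phi=1, psi=0 -> continue
  step 1: phi=1, psi=0 -> continue
  step 2: psi=1 and phi held for [0,2) -> witness found
Witness step = 2

2


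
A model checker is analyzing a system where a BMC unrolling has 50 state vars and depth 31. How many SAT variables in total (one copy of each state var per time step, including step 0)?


BMC unrolls to depth k, creating one copy of each state var for steps 0..k.
Step count = 31 + 1 = 32 (steps 0 through 31)
Vars per step = 50
Total = 50 * 32 = 1600

1600


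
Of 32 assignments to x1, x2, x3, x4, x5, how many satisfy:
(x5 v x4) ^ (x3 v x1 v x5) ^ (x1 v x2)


CNF with 3 clauses over 5 vars (32 assignments).
An assignment satisfies CNF iff every clause has >=1 true literal.
Check each row (bits = x1,x2,x3,x4,x5; clause T/F shown):
  row 0 [00000]: clauses=FFF -> 0
  row 1 [00001]: clauses=TTF -> 0
  row 2 [00010]: clauses=TFF -> 0
  row 3 [00011]: clauses=TTF -> 0
  row 4 [00100]: clauses=FTF -> 0
  row 5 [00101]: clauses=TTF -> 0
  row 6 [00110]: clauses=TTF -> 0
  row 7 [00111]: clauses=TTF -> 0
  row 8 [01000]: clauses=FFT -> 0
  row 9 [01001]: clauses=TTT -> 1
  row 10 [01010]: clauses=TFT -> 0
  row 11 [01011]: clauses=TTT -> 1
  row 12 [01100]: clauses=FTT -> 0
  row 13 [01101]: clauses=TTT -> 1
  row 14 [01110]: clauses=TTT -> 1
  row 15 [01111]: clauses=TTT -> 1
  row 16 [10000]: clauses=FTT -> 0
  row 17 [10001]: clauses=TTT -> 1
  row 18 [10010]: clauses=TTT -> 1
  row 19 [10011]: clauses=TTT -> 1
  row 20 [10100]: clauses=FTT -> 0
  row 21 [10101]: clauses=TTT -> 1
  row 22 [10110]: clauses=TTT -> 1
  row 23 [10111]: clauses=TTT -> 1
  row 24 [11000]: clauses=FTT -> 0
  row 25 [11001]: clauses=TTT -> 1
  row 26 [11010]: clauses=TTT -> 1
  row 27 [11011]: clauses=TTT -> 1
  row 28 [11100]: clauses=FTT -> 0
  row 29 [11101]: clauses=TTT -> 1
  row 30 [11110]: clauses=TTT -> 1
  row 31 [11111]: clauses=TTT -> 1
Full result column, 8 rows per line (x1,x2 fixed per line; x3,x4,x5 runs 000..111 left to right):
  rows 0-7 [x1,x2=00]: 00000000  (ones: 0)
  rows 8-15 [x1,x2=01]: 01010111  (ones: 5)
  rows 16-23 [x1,x2=10]: 01110111  (ones: 6)
  rows 24-31 [x1,x2=11]: 01110111  (ones: 6)
Satisfying assignments = 0+5+6+6 = 17

17


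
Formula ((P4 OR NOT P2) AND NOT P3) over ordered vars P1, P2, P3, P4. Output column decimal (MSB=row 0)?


Formula: ((P4 OR NOT P2) AND NOT P3) over P1, P2, P3, P4 (16 rows)
Evaluate each row (bits = P1,P2,P3,P4, MSB first):
  row 0 [0000]: ((0 OR NOT 0) AND NOT 0) -> 1
  row 1 [0001]: ((1 OR NOT 0) AND NOT 0) -> 1
  row 2 [0010]: ((0 OR NOT 0) AND NOT 1) -> 0
  row 3 [0011]: ((1 OR NOT 0) AND NOT 1) -> 0
  row 4 [0100]: ((0 OR NOT 1) AND NOT 0) -> 0
  row 5 [0101]: ((1 OR NOT 1) AND NOT 0) -> 1
  row 6 [0110]: ((0 OR NOT 1) AND NOT 1) -> 0
  row 7 [0111]: ((1 OR NOT 1) AND NOT 1) -> 0
  row 8 [1000]: ((0 OR NOT 0) AND NOT 0) -> 1
  row 9 [1001]: ((1 OR NOT 0) AND NOT 0) -> 1
  row 10 [1010]: ((0 OR NOT 0) AND NOT 1) -> 0
  row 11 [1011]: ((1 OR NOT 0) AND NOT 1) -> 0
  row 12 [1100]: ((0 OR NOT 1) AND NOT 0) -> 0
  row 13 [1101]: ((1 OR NOT 1) AND NOT 0) -> 1
  row 14 [1110]: ((0 OR NOT 1) AND NOT 1) -> 0
  row 15 [1111]: ((1 OR NOT 1) AND NOT 1) -> 0
Full result column, 4 rows per line (P1,P2 fixed per line; P3,P4 runs 00..11 left to right):
  rows 0-3 [P1,P2=00]: 1100  = hex C
  rows 4-7 [P1,P2=01]: 0100  = hex 4
  rows 8-11 [P1,P2=10]: 1100  = hex C
  rows 12-15 [P1,P2=11]: 0100  = hex 4
Output column (row 0 .. row 15) = 1100010011000100
Output column grouped in 4s = 1100 0100 1100 0100 = 0xC4C4
Convert to decimal digit by digit (value = value*16 + digit):
  C -> 12
  12*16 + 4 = 196
  196*16 + 12 (C) = 3148
  3148*16 + 4 = 50372
Decimal = 50372

50372


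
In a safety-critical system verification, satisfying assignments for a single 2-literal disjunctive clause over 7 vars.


Step 1: Total=2^7=128
Step 2: Unsat when all 2 false: 2^5=32
Step 3: Sat=128-32=96

96


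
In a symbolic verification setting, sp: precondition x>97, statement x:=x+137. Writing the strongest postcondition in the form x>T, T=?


Formula: sp(P, x:=E) = exists old_x. (x = E[old_x/x]) AND P[old_x/x] (old_x is the value of x before the assignment; eliminate old_x by solving x = E[old_x/x] for old_x)
Step 1: Precondition P: x>97, i.e. old_x > 97
Step 2: Assignment gives x = old_x + 137, so old_x = x - 137
Step 3: Substitute into P: x - 137 > 97
Step 4: Simplify: x > 97+137 = 234

234


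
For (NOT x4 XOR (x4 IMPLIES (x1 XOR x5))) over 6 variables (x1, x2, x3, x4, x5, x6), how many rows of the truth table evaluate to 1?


Formula: (NOT x4 XOR (x4 IMPLIES (x1 XOR x5))) over 6 vars (64 rows)
Evaluate each row (x1, x2, x3, x4, x5, x6 as bits, MSB first):
  row 0 [000000]: (NOT 0 XOR (0 IMPLIES (0 XOR 0))) -> 0
  row 1 [000001]: (NOT 0 XOR (0 IMPLIES (0 XOR 0))) -> 0
  row 2 [000010]: (NOT 0 XOR (0 IMPLIES (0 XOR 1))) -> 0
  row 3 [000011]: (NOT 0 XOR (0 IMPLIES (0 XOR 1))) -> 0
  row 4 [000100]: (NOT 1 XOR (1 IMPLIES (0 XOR 0))) -> 0
  (every remaining row is evaluated the same way; all 64 results are listed next)
Full result column, 8 rows per line (x1,x2,x3 fixed per line; x4,x5,x6 runs 000..111 left to right):
  rows 0-7 [x1,x2,x3=000]: 00000011  (ones: 2)
  rows 8-15 [x1,x2,x3=001]: 00000011  (ones: 2)
  rows 16-23 [x1,x2,x3=010]: 00000011  (ones: 2)
  rows 24-31 [x1,x2,x3=011]: 00000011  (ones: 2)
  rows 32-39 [x1,x2,x3=100]: 00001100  (ones: 2)
  rows 40-47 [x1,x2,x3=101]: 00001100  (ones: 2)
  rows 48-55 [x1,x2,x3=110]: 00001100  (ones: 2)
  rows 56-63 [x1,x2,x3=111]: 00001100  (ones: 2)
Count of 1-rows = 2+2+2+2+2+2+2+2 = 16

16


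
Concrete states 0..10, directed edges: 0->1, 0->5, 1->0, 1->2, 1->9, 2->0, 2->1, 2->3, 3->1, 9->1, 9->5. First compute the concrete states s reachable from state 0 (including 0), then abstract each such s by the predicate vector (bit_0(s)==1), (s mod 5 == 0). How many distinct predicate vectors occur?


BFS from 0:
Concrete reachable: {0, 1, 2, 3, 5, 9}
Abstract via predicates (bit_0(s)==1), (s mod 5 == 0):
  (0,0) <- {2}
  (0,1) <- {0}
  (1,0) <- {1, 3, 9}
  (1,1) <- {5}
Distinct abstract states = 4

4


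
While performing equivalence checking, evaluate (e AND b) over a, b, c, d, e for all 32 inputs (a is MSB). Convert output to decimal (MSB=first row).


Formula: (e AND b) over a, b, c, d, e (32 rows)
Evaluate each row (bits = a,b,c,d,e, MSB first):
  row 0 [00000]: (0 AND 0) -> 0
  row 1 [00001]: (1 AND 0) -> 0
  row 2 [00010]: (0 AND 0) -> 0
  row 3 [00011]: (1 AND 0) -> 0
  row 4 [00100]: (0 AND 0) -> 0
  row 5 [00101]: (1 AND 0) -> 0
  row 6 [00110]: (0 AND 0) -> 0
  row 7 [00111]: (1 AND 0) -> 0
  row 8 [01000]: (0 AND 1) -> 0
  row 9 [01001]: (1 AND 1) -> 1
  row 10 [01010]: (0 AND 1) -> 0
  row 11 [01011]: (1 AND 1) -> 1
  row 12 [01100]: (0 AND 1) -> 0
  row 13 [01101]: (1 AND 1) -> 1
  row 14 [01110]: (0 AND 1) -> 0
  row 15 [01111]: (1 AND 1) -> 1
  row 16 [10000]: (0 AND 0) -> 0
  row 17 [10001]: (1 AND 0) -> 0
  row 18 [10010]: (0 AND 0) -> 0
  row 19 [10011]: (1 AND 0) -> 0
  row 20 [10100]: (0 AND 0) -> 0
  row 21 [10101]: (1 AND 0) -> 0
  row 22 [10110]: (0 AND 0) -> 0
  row 23 [10111]: (1 AND 0) -> 0
  row 24 [11000]: (0 AND 1) -> 0
  row 25 [11001]: (1 AND 1) -> 1
  row 26 [11010]: (0 AND 1) -> 0
  row 27 [11011]: (1 AND 1) -> 1
  row 28 [11100]: (0 AND 1) -> 0
  row 29 [11101]: (1 AND 1) -> 1
  row 30 [11110]: (0 AND 1) -> 0
  row 31 [11111]: (1 AND 1) -> 1
Full result column, 4 rows per line (a,b,c fixed per line; d,e runs 00..11 left to right):
  rows 0-3 [a,b,c=000]: 0000  = hex 0
  rows 4-7 [a,b,c=001]: 0000  = hex 0
  rows 8-11 [a,b,c=010]: 0101  = hex 5
  rows 12-15 [a,b,c=011]: 0101  = hex 5
  rows 16-19 [a,b,c=100]: 0000  = hex 0
  rows 20-23 [a,b,c=101]: 0000  = hex 0
  rows 24-27 [a,b,c=110]: 0101  = hex 5
  rows 28-31 [a,b,c=111]: 0101  = hex 5
Output column (row 0 .. row 31) = 00000000010101010000000001010101
Output column grouped in 4s = 0000 0000 0101 0101 0000 0000 0101 0101 = 0x00550055
Convert to decimal digit by digit (value = value*16 + digit):
  0 -> 0
  0*16 + 0 = 0
  0*16 + 5 = 5
  5*16 + 5 = 85
  85*16 + 0 = 1360
  1360*16 + 0 = 21760
  21760*16 + 5 = 348165
  348165*16 + 5 = 5570645
Decimal = 5570645

5570645


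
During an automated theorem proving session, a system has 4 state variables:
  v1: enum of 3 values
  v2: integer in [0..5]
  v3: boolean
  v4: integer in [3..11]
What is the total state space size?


State space = product of domain sizes of all variables.
Domain sizes:
  v1 (enum of 3 values): 3
  v2 (integer in [0..5]): 6
  v3 (boolean): 2
  v4 (integer in [3..11]): 9
Product = 3 * 6 * 2 * 9 = 324

324


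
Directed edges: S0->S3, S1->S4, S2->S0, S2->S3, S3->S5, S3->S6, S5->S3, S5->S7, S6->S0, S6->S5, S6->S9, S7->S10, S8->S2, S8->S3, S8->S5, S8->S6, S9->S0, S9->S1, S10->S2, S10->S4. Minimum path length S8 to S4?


BFS layer-by-layer from S8:
  dist 0: {S8}
  dist 1: {S2, S3, S5, S6}
  dist 2: {S0, S7, S9}
  dist 3: {S1, S10}
  dist 4: {S4}
  -> S4 reached at distance 4
Shortest path length = 4

4


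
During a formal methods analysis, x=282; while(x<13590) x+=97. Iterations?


Step 1: x goes from 282 toward 13590 by 97; the body runs while x<13590, so iterations = ceil((bound-start)/step)
Step 2: Distance=13308
Step 3: ceil(13308/97)=138

138
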